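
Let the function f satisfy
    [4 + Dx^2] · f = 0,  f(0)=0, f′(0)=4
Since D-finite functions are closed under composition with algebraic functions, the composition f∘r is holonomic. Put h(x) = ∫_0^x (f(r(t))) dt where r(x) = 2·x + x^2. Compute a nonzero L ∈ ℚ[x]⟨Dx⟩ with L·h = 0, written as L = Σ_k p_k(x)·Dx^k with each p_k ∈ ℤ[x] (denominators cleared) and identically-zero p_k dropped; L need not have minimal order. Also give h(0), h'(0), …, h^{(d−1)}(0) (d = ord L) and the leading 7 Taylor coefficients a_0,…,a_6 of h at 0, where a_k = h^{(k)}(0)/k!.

f: a_k = 0, 4, 0, -8/3, 0, 8/15, 0, …
h₀=f(r): pull back L_f along r ⇒ L₀.
∫: right-multiply L₀ by Dx.
L = (16 + 48·x + 48·x^2 + 16·x^3)·Dx - Dx^2 + (1 + x)·Dx^3  (order 3).
h: a_k = 0, 0, 4, 4/3, -16/3, -32/5, 8/45, …
ICs: h(0) = 0, h′(0) = 0, h′′(0) = 8.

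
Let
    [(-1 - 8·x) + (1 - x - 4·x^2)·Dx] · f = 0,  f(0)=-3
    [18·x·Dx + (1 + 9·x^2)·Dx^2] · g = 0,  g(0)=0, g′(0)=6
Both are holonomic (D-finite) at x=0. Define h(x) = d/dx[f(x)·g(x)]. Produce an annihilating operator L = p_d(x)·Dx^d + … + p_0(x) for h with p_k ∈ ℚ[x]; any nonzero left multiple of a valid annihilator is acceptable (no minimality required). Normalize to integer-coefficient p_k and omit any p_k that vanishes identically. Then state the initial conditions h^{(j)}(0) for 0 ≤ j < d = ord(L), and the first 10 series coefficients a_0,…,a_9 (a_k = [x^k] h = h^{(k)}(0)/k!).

f: a_k = -3, -3, -15, -27, -87, -195, -543, -1323, -3495, -8787, …
g: a_k = 0, 6, 0, -18, 0, 486/5, 0, -4374/7, 0, 4374, …
h₀=f·g: eliminate ⇒ L₀, order ≤ 1·2.
h=h₀': d/dx-closure on L₀ ⇒ L.
L = (6 + 5022·x^2 + 7776·x^3 + 46656·x^4) + (21 + 186·x + 297·x^2 + 1710·x^3 + 7776·x^4 + 31104·x^5)·Dx + (-4 - 5·x - 119·x^2 + 99·x^3 - 315·x^4 + 1296·x^5 + 3888·x^6)·Dx^2  (order 2).
h: a_k = -18, -36, -108, -432, -2718, -29268/5, -8928, -1449792/35, -7371486/35, -3087900/7, …
ICs: h(0) = -18, h′(0) = -36.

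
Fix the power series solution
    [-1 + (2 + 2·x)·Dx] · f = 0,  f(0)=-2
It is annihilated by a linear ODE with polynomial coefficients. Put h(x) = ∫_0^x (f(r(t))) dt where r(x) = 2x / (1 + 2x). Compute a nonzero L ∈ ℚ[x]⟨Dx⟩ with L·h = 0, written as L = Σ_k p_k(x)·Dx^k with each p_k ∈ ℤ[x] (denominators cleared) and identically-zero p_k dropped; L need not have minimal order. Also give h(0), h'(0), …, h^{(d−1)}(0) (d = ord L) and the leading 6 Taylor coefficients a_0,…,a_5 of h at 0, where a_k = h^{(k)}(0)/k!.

f: a_k = -2, -1, 1/4, -1/8, 5/64, -7/128, …
Change of var in L_f (x↦r) gives L₀.
∫: right-multiply L₀ by Dx.
L = -Dx + (1 + 6·x + 8·x^2)·Dx^2  (order 2).
h: a_k = 0, -2, -1, 5/3, -13/4, 141/20, …
ICs: h(0) = 0, h′(0) = -2.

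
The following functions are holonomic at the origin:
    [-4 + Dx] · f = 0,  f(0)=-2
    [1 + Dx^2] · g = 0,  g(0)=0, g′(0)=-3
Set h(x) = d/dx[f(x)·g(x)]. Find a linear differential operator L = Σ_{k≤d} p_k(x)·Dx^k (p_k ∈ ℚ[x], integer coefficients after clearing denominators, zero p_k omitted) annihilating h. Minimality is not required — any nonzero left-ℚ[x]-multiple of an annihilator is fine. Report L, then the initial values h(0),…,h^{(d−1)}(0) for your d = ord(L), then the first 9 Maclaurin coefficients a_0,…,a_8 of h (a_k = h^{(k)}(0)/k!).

f: a_k = -2, -8, -16, -64/3, -64/3, -256/15, -512/45, -2048/315, -1024/315, …
g: a_k = 0, -3, 0, 1/2, 0, -1/40, 0, 1/1680, 0, …
L₀ := L_f ⊗_s L_g (sym. prod.), ord ≤ 2.
h=h₀': d/dx-closure on L₀ ⇒ L.
L = 17 - 8·Dx + Dx^2  (order 2).
h: a_k = 6, 48, 141, 240, 1121/4, 1222/5, 20047/120, 92, 277441/6720, …
ICs: h(0) = 6, h′(0) = 48.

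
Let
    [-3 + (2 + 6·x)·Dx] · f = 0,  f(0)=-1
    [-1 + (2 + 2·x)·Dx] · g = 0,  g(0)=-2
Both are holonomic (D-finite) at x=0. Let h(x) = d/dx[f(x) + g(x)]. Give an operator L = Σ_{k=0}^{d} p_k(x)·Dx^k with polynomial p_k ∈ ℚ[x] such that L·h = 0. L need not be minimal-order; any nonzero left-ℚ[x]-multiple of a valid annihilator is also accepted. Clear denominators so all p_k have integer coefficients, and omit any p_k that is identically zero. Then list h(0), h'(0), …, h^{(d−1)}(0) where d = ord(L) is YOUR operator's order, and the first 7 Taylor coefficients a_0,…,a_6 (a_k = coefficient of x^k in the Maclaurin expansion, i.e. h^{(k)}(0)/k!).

f: a_k = -1, -3/2, 9/8, -27/16, 405/128, -1701/256, 15309/1024, …
g: a_k = -2, -1, 1/4, -1/8, 5/64, -7/128, 21/512, …
f+g: L₀ = lclm(L_f,L_g), ord ≤ 1+1.
Differentiate: ansatz ord ≤ ord L₀ ⇒ L.
L = -9 + (-24 - 36·x)·Dx + (-4 - 16·x - 12·x^2)·Dx^2  (order 2).
h: a_k = -5/2, 11/4, -87/16, 415/32, -8575/256, 46053/512, -505659/2048, …
ICs: h(0) = -5/2, h′(0) = 11/4.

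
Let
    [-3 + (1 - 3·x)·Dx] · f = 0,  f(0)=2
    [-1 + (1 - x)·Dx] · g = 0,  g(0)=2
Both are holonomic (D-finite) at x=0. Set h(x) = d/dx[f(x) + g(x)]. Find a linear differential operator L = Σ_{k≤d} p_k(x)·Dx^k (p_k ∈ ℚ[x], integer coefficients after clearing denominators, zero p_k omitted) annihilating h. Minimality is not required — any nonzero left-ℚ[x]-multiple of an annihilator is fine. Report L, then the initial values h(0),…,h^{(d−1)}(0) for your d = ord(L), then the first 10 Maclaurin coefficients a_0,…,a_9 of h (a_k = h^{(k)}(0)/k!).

f: a_k = 2, 6, 18, 54, 162, 486, 1458, 4374, 13122, 39366, …
g: a_k = 2, 2, 2, 2, 2, 2, 2, 2, 2, 2, …
L₀ := lclm(L_f,L_g); ord L₀ ≤ 1+1.
Differentiate: ansatz ord ≤ ord L₀ ⇒ L.
L = 18 + (-12 + 18·x)·Dx + (1 - 4·x + 3·x^2)·Dx^2  (order 2).
h: a_k = 8, 40, 168, 656, 2440, 8760, 30632, 104992, 354312, 1181000, …
ICs: h(0) = 8, h′(0) = 40.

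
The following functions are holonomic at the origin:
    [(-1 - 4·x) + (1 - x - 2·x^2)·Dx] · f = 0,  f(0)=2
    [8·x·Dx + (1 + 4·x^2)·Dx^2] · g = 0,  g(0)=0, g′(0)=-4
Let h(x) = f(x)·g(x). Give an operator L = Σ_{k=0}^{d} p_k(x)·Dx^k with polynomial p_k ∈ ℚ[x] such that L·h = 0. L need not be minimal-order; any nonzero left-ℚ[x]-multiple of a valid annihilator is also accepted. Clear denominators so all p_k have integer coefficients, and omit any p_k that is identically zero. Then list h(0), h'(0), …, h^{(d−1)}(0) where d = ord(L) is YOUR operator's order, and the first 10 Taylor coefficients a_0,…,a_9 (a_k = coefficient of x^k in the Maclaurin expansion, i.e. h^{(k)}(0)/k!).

L = (4 + 8·x + 48·x^2) + (2 + 16·x^2 + 48·x^3)·Dx + (-1 + x - 2·x^2 + 4·x^3 + 8·x^4)·Dx^2  (order 2).
h: a_k = 0, -8, -8, -40/3, -88/3, -408/5, -2104/15, -24184/105, -3576/7, -377704/315, …
ICs: h(0) = 0, h′(0) = -8.

f: a_k = 2, 2, 6, 10, 22, 42, 86, 170, 342, 682, …
g: a_k = 0, -4, 0, 16/3, 0, -64/5, 0, 256/7, 0, -1024/9, …
f·g: L₀ = L_f ⊗_s L_g, ord ≤ 1·2.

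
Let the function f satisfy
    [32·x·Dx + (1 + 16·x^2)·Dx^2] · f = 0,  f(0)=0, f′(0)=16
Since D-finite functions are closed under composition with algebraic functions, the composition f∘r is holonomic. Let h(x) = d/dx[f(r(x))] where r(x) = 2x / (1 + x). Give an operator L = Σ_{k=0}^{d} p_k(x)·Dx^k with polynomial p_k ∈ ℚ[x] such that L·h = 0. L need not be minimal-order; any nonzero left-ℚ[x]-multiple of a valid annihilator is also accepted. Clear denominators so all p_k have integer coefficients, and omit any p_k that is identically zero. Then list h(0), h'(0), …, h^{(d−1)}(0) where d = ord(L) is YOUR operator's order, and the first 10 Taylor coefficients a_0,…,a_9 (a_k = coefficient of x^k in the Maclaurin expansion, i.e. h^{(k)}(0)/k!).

f: a_k = 0, 16, 0, -256/3, 0, 4096/5, 0, -65536/7, 0, 1048576/9, …
Change of var in L_f (x↦r) gives L₀.
Derive L from L₀ (diff closure).
L = (2 + 130·x) + (1 + 2·x + 65·x^2)·Dx  (order 1).
h: a_k = 32, -64, -1952, 8064, 110752, -745664, -5707552, 59883264, 251224352, -4394860864, …
ICs: h(0) = 32.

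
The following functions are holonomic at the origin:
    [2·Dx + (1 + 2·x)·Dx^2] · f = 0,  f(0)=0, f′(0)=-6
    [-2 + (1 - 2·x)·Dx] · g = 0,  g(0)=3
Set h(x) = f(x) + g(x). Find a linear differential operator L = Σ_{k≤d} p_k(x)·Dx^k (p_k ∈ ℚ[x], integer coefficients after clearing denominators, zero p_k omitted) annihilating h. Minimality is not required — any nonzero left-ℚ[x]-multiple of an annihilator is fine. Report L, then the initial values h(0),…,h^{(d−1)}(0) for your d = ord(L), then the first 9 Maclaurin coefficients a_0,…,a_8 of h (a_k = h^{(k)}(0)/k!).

L = (-40 - 16·x)·Dx + (-8 - 64·x - 32·x^2)·Dx^2 + (3 + 2·x - 12·x^2 - 8·x^3)·Dx^3  (order 3).
h: a_k = 3, 0, 18, 16, 60, 384/5, 224, 2304/7, 864, …
ICs: h(0) = 3, h′(0) = 0, h′′(0) = 36.

f: a_k = 0, -6, 6, -8, 12, -96/5, 32, -384/7, 96, …
g: a_k = 3, 6, 12, 24, 48, 96, 192, 384, 768, …
L₀ := lclm(L_f,L_g); ord L₀ ≤ 2+1.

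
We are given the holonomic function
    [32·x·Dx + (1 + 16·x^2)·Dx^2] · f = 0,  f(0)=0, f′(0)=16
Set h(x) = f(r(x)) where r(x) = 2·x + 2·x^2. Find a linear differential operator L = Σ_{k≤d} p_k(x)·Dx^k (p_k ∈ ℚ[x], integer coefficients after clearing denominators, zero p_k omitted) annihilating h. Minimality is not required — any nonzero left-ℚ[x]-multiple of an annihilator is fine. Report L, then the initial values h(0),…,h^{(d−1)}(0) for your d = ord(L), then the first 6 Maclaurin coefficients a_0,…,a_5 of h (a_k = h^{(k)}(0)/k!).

f: a_k = 0, 16, 0, -256/3, 0, 4096/5, …
Change of var in L_f (x↦r) gives L₀.
L = (-2 + 128·x + 512·x^2 + 768·x^3 + 384·x^4)·Dx + (1 + 2·x + 64·x^2 + 256·x^3 + 320·x^4 + 128·x^5)·Dx^2  (order 2).
h: a_k = 0, 32, 32, -2048/3, -2048, 120832/5, …
ICs: h(0) = 0, h′(0) = 32.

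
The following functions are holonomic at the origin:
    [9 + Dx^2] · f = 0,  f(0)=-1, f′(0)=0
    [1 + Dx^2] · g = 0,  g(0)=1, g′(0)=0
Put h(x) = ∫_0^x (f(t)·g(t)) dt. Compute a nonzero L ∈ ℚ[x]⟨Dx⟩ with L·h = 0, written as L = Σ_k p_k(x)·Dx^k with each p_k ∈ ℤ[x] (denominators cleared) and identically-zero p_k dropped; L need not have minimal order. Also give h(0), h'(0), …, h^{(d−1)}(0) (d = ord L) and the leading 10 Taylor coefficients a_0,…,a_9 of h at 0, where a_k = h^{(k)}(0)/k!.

L = 64·Dx + 20·Dx^3 + Dx^5  (order 5).
h: a_k = 0, -1, 0, 5/3, 0, -17/15, 0, 26/63, 0, -257/2835, …
ICs: h(0) = 0, h′(0) = -1, h′′(0) = 0, h′′′(0) = 10, h′′′′(0) = 0.

f: a_k = -1, 0, 9/2, 0, -27/8, 0, 81/80, 0, -729/4480, 0, …
g: a_k = 1, 0, -1/2, 0, 1/24, 0, -1/720, 0, 1/40320, 0, …
Product ⇒ symmetric product L₀, ord ≤ 4.
∫: right-multiply L₀ by Dx.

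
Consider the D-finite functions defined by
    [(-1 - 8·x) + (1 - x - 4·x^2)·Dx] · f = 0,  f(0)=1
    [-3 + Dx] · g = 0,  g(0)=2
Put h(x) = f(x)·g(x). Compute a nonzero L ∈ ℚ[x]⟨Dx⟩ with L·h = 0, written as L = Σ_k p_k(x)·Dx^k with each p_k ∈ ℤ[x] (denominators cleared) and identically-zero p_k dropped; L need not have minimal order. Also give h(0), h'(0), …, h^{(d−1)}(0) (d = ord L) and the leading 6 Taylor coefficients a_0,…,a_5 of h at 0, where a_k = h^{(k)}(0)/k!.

f: a_k = 1, 1, 5, 9, 29, 65, …
g: a_k = 2, 6, 9, 9, 27/4, 81/20, …
Product ⇒ symmetric product L₀, ord ≤ 1.
L = (4 + 5·x - 12·x^2) + (-1 + x + 4·x^2)·Dx  (order 1).
h: a_k = 2, 8, 25, 66, 691/4, 2204/5, …
ICs: h(0) = 2.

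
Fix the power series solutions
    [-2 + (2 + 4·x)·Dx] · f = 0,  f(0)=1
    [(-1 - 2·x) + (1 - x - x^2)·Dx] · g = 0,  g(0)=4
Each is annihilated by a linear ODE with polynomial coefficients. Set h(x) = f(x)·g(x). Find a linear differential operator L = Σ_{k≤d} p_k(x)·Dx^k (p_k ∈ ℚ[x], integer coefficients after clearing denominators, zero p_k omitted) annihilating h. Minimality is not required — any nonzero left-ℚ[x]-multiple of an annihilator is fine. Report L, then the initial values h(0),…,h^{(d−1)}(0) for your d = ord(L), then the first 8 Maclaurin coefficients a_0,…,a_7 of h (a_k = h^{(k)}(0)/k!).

f: a_k = 1, 1, -1/2, 1/2, -5/8, 7/8, -21/16, 33/16, …
g: a_k = 4, 4, 8, 12, 20, 32, 52, 84, …
h₀=f·g: eliminate ⇒ L₀, order ≤ 1·1.
L = (2 + 3·x + 3·x^2) + (-1 - x + 3·x^2 + 2·x^3)·Dx  (order 1).
h: a_k = 4, 8, 10, 20, 55/2, 51, 293/4, 265/2, …
ICs: h(0) = 4.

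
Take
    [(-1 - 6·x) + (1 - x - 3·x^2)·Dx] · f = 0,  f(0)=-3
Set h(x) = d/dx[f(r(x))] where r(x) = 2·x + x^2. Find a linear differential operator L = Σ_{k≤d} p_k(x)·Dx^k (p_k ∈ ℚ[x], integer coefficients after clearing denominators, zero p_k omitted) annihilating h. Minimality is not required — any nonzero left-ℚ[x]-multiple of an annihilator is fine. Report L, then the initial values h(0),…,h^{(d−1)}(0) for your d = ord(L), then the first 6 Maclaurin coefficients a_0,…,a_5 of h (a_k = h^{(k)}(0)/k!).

L = (17 + 114·x + 597·x^2 + 1260·x^3 + 1215·x^4 + 540·x^5 + 90·x^6) + (-1 - 11·x + 21·x^2 + 211·x^3 + 405·x^4 + 333·x^5 + 126·x^6 + 18·x^7)·Dx  (order 1).
h: a_k = -6, -102, -648, -4704, -28950, -177678, …
ICs: h(0) = -6.

f: a_k = -3, -3, -12, -21, -57, -120, …
Change of var in L_f (x↦r) gives L₀.
h=h₀': d/dx-closure on L₀ ⇒ L.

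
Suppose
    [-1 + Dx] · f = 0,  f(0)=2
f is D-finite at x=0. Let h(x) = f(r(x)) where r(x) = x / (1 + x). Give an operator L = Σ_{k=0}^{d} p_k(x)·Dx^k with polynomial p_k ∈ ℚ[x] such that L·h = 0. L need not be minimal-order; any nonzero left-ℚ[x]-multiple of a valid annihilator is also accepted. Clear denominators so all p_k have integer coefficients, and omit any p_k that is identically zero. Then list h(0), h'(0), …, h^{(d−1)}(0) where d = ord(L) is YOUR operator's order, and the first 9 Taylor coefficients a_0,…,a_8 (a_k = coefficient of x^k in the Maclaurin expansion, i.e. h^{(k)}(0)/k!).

L = -1 + (1 + 2·x + x^2)·Dx  (order 1).
h: a_k = 2, 2, -1, 1/3, 1/12, -19/60, 151/360, -1091/2520, 7841/20160, …
ICs: h(0) = 2.

f: a_k = 2, 2, 1, 1/3, 1/12, 1/60, 1/360, 1/2520, 1/20160, …
h₀=f(r): pull back L_f along r ⇒ L₀.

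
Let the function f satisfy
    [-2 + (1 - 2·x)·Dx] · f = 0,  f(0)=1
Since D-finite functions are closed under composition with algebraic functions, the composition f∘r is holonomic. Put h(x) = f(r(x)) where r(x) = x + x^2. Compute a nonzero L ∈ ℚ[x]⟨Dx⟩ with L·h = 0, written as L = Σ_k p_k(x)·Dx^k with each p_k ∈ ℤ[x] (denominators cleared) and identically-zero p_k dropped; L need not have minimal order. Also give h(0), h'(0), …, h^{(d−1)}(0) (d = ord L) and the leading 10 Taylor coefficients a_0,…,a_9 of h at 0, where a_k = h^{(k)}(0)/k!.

L = (2 + 4·x) + (-1 + 2·x + 2·x^2)·Dx  (order 1).
h: a_k = 1, 2, 6, 16, 44, 120, 328, 896, 2448, 6688, …
ICs: h(0) = 1.

f: a_k = 1, 2, 4, 8, 16, 32, 64, 128, 256, 512, …
L₀ from L_f via x↦r, Dx↦r'^{-1}Dx.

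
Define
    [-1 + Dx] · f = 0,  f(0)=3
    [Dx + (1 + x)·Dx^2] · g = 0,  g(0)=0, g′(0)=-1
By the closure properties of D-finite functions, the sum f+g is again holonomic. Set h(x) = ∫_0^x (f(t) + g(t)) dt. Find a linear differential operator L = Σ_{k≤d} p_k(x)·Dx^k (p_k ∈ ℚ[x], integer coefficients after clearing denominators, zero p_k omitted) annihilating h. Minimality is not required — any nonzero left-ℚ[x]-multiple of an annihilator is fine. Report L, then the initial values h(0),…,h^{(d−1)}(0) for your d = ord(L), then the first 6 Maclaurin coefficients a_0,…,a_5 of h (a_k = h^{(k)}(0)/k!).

f: a_k = 3, 3, 3/2, 1/2, 1/8, 1/40, …
g: a_k = 0, -1, 1/2, -1/3, 1/4, -1/5, …
Weyl lclm of L_f,L_g ⇒ L₀ (ord ≤ 3).
h=∫₀ˣh₀: take L = L₀·Dx.
L = (-3 - x)·Dx^2 + (1 - 2·x - x^2)·Dx^3 + (2 + 3·x + x^2)·Dx^4  (order 4).
h: a_k = 0, 3, 1, 2/3, 1/24, 3/40, …
ICs: h(0) = 0, h′(0) = 3, h′′(0) = 2, h′′′(0) = 4.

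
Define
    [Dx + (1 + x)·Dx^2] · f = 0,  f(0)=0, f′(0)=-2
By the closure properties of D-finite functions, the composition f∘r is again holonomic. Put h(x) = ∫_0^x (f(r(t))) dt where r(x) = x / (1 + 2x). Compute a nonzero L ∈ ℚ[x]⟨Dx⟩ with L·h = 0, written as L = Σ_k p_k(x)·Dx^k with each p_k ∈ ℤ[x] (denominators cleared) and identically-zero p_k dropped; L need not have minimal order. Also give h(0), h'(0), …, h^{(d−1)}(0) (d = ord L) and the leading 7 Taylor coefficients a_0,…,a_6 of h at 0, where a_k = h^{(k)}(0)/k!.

L = (5 + 12·x)·Dx^2 + (1 + 5·x + 6·x^2)·Dx^3  (order 3).
h: a_k = 0, 0, -1, 5/3, -19/6, 13/2, -211/15, …
ICs: h(0) = 0, h′(0) = 0, h′′(0) = -2.

f: a_k = 0, -2, 1, -2/3, 1/2, -2/5, 1/3, …
Substitute x→r, Dx→(1/r')Dx; clear ⇒ L₀.
h=∫₀ˣh₀: take L = L₀·Dx.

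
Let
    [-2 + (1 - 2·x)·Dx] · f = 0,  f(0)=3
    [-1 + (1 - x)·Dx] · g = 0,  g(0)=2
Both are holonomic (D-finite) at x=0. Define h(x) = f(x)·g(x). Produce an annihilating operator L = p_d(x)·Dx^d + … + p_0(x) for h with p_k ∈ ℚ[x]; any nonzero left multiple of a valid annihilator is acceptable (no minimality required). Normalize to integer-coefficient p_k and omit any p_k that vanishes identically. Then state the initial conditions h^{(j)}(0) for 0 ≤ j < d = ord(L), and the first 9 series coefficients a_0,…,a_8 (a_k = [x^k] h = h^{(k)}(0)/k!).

f: a_k = 3, 6, 12, 24, 48, 96, 192, 384, 768, …
g: a_k = 2, 2, 2, 2, 2, 2, 2, 2, 2, …
h₀=f·g: eliminate ⇒ L₀, order ≤ 1·1.
L = (-3 + 4·x) + (1 - 3·x + 2·x^2)·Dx  (order 1).
h: a_k = 6, 18, 42, 90, 186, 378, 762, 1530, 3066, …
ICs: h(0) = 6.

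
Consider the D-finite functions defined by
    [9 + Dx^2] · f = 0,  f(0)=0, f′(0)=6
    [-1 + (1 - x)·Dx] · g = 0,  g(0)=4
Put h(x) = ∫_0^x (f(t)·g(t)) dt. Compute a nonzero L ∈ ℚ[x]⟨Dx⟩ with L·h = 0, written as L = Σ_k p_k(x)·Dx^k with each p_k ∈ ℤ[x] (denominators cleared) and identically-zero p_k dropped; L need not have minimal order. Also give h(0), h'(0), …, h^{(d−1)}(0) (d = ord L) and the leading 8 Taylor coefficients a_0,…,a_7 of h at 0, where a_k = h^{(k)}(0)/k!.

L = (-9 + 9·x)·Dx + 2·Dx^2 + (-1 + x)·Dx^3  (order 3).
h: a_k = 0, 0, 12, 8, -3, -12/5, 7/10, 3/5, …
ICs: h(0) = 0, h′(0) = 0, h′′(0) = 24.

f: a_k = 0, 6, 0, -9, 0, 81/20, 0, -243/280, …
g: a_k = 4, 4, 4, 4, 4, 4, 4, 4, …
L₀ := L_f ⊗_s L_g (sym. prod.), ord ≤ 2.
∫: right-multiply L₀ by Dx.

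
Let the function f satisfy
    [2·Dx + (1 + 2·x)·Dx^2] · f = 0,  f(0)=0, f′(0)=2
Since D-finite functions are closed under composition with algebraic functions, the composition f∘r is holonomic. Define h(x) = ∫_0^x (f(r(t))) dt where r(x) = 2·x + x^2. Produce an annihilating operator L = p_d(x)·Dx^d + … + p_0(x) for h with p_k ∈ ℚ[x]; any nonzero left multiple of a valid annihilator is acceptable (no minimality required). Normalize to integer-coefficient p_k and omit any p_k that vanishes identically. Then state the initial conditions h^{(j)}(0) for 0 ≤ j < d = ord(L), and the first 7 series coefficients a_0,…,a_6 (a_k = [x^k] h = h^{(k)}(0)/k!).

L = (3 + 4·x + 2·x^2)·Dx^2 + (1 + 5·x + 6·x^2 + 2·x^3)·Dx^3  (order 3).
h: a_k = 0, 0, 2, -2, 10/3, -34/5, 232/15, …
ICs: h(0) = 0, h′(0) = 0, h′′(0) = 4.

f: a_k = 0, 2, -2, 8/3, -4, 32/5, -32/3, …
f∘r: x↦r, Dx↦Dx/r' in L_f ⇒ L₀.
∫: right-multiply L₀ by Dx.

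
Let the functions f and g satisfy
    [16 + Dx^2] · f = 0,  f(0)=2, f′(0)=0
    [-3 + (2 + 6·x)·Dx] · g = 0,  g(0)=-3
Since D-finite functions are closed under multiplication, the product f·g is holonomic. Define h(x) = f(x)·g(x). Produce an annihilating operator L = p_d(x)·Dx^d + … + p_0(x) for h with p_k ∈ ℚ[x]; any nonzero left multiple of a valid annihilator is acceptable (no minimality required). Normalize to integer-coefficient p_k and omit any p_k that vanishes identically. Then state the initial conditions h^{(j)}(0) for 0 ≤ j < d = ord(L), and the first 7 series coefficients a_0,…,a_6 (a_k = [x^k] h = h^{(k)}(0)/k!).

L = (91 + 384·x + 576·x^2) + (-12 - 36·x)·Dx + (4 + 24·x + 36·x^2)·Dx^2  (order 2).
h: a_k = -6, -9, 219/4, 495/8, -6337/64, -7023/128, 337609/7680, …
ICs: h(0) = -6, h′(0) = -9.

f: a_k = 2, 0, -16, 0, 64/3, 0, -512/45, …
g: a_k = -3, -9/2, 27/8, -81/16, 1215/128, -5103/256, 45927/1024, …
h₀=f·g: eliminate ⇒ L₀, order ≤ 2·1.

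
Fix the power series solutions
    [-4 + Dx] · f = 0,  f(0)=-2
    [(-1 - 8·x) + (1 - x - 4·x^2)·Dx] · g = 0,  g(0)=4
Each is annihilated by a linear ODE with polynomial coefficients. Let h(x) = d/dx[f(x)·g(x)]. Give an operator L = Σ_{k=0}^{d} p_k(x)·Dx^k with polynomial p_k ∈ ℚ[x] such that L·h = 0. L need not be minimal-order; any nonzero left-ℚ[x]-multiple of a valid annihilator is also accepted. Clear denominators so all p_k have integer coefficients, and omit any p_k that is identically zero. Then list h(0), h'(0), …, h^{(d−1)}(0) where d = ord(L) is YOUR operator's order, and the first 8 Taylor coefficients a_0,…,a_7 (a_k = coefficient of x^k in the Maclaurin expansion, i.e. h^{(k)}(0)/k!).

L = (34 + 48·x - 112·x^2 - 128·x^3 + 256·x^4) + (-5 + x + 40·x^2 - 64·x^4)·Dx  (order 1).
h: a_k = -40, -272, -1144, -12128/3, -39064/3, -120464/3, -5397688/45, -110674112/315, …
ICs: h(0) = -40.

f: a_k = -2, -8, -16, -64/3, -64/3, -256/15, -512/45, -2048/315, …
g: a_k = 4, 4, 20, 36, 116, 260, 724, 1764, …
f·g: L₀ = L_f ⊗_s L_g, ord ≤ 1·1.
h=h₀': d/dx-closure on L₀ ⇒ L.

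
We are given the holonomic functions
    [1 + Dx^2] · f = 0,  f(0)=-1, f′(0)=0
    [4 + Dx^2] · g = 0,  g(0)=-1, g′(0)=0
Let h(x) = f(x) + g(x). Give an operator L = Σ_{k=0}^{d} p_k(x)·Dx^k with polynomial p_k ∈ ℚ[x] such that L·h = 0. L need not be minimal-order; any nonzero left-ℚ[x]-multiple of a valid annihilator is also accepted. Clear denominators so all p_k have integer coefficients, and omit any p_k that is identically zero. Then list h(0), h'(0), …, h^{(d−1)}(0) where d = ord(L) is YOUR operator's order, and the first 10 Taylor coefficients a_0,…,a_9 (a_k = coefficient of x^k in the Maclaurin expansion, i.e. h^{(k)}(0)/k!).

f: a_k = -1, 0, 1/2, 0, -1/24, 0, 1/720, 0, -1/40320, 0, …
g: a_k = -1, 0, 2, 0, -2/3, 0, 4/45, 0, -2/315, 0, …
h₀=f+g: left-lcm gives L₀, ord ≤ 4.
L = 4 + 5·Dx^2 + Dx^4  (order 4).
h: a_k = -2, 0, 5/2, 0, -17/24, 0, 13/144, 0, -257/40320, 0, …
ICs: h(0) = -2, h′(0) = 0, h′′(0) = 5, h′′′(0) = 0.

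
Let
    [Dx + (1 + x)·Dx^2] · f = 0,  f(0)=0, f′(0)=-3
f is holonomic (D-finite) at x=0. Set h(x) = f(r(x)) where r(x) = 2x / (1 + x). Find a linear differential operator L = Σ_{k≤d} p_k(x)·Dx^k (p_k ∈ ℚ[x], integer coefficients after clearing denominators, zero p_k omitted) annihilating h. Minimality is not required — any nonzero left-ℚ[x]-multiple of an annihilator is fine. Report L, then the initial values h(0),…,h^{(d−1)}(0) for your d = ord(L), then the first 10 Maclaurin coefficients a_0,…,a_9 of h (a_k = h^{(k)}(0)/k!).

L = (4 + 6·x)·Dx + (1 + 4·x + 3·x^2)·Dx^2  (order 2).
h: a_k = 0, -6, 12, -26, 60, -726/5, 364, -6558/7, 2460, -19682/3, …
ICs: h(0) = 0, h′(0) = -6.

f: a_k = 0, -3, 3/2, -1, 3/4, -3/5, 1/2, -3/7, 3/8, -1/3, …
f∘r: x↦r, Dx↦Dx/r' in L_f ⇒ L₀.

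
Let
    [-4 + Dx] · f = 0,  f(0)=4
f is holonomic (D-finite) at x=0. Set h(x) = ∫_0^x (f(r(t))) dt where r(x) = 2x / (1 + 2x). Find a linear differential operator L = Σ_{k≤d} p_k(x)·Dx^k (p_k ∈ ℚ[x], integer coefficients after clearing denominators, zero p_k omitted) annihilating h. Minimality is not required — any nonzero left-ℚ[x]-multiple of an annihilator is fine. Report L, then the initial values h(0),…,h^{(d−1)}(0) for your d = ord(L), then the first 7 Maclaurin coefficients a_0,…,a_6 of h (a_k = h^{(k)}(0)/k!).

f: a_k = 4, 16, 32, 128/3, 128/3, 512/15, 1024/45, …
Change of var in L_f (x↦r) gives L₀.
∫: right-multiply L₀ by Dx.
L = -8·Dx + (1 + 4·x + 4·x^2)·Dx^2  (order 2).
h: a_k = 0, 4, 16, 64/3, -32/3, -256/15, 1792/45, …
ICs: h(0) = 0, h′(0) = 4.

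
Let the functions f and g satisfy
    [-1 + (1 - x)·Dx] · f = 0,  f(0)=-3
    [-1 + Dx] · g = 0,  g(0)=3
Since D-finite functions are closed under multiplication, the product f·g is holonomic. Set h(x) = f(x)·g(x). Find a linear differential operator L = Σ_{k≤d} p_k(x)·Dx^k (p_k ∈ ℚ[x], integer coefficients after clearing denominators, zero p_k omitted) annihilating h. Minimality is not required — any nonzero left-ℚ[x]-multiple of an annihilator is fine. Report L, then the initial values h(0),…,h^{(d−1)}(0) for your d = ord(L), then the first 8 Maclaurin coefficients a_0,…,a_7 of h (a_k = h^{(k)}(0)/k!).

f: a_k = -3, -3, -3, -3, -3, -3, -3, -3, …
g: a_k = 3, 3, 3/2, 1/2, 1/8, 1/40, 1/240, 1/1680, …
L₀ := L_f ⊗_s L_g (sym. prod.), ord ≤ 1.
L = (2 - x) + (-1 + x)·Dx  (order 1).
h: a_k = -9, -18, -45/2, -24, -195/8, -489/20, -1957/80, -685/28, …
ICs: h(0) = -9.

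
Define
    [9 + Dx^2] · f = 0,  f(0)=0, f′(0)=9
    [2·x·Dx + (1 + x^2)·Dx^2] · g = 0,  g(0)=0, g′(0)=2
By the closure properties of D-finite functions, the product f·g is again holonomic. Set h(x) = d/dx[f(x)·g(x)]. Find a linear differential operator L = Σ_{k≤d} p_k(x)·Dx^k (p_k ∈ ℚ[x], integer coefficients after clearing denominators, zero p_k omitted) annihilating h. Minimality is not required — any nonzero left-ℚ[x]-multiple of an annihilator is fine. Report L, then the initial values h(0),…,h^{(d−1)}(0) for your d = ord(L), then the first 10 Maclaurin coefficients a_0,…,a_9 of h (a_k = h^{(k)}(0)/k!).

L = (20358 + 86886·x^2 + 157437·x^4 + 155520·x^6 + 96228·x^8 + 36450·x^10 + 6561·x^12) + (6372·x + 25596·x^3 + 39960·x^5 + 32400·x^7 + 14580·x^9 + 2916·x^11)·Dx + (3432 + 15828·x^2 + 31110·x^4 + 33588·x^6 + 22032·x^8 + 8424·x^10 + 1458·x^12)·Dx^2 + (708·x + 2844·x^3 + 4440·x^5 + 3600·x^7 + 1620·x^9 + 324·x^11)·Dx^3 + (130 + 686·x^2 + 1513·x^4 + 1812·x^6 + 1260·x^8 + 486·x^10 + 81·x^12)·Dx^4  (order 4).
h: a_k = 0, 36, 0, -132, 0, 297/2, 0, -117, 0, 106181/1120, …
ICs: h(0) = 0, h′(0) = 36, h′′(0) = 0, h′′′(0) = -792.

f: a_k = 0, 9, 0, -27/2, 0, 243/40, 0, -729/560, 0, 729/4480, …
g: a_k = 0, 2, 0, -2/3, 0, 2/5, 0, -2/7, 0, 2/9, …
f·g: L₀ = L_f ⊗_s L_g, ord ≤ 2·2.
Derive L from L₀ (diff closure).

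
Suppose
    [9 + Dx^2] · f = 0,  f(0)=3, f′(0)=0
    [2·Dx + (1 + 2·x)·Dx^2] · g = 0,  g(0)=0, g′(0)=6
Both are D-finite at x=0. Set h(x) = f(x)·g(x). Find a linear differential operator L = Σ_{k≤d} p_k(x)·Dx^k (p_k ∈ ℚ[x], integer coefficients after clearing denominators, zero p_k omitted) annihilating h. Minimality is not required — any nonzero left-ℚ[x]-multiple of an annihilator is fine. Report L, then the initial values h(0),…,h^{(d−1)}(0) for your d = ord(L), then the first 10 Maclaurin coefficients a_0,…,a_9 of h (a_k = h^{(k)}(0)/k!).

f: a_k = 3, 0, -27/2, 0, 81/8, 0, -243/80, 0, 2187/4480, 0, …
g: a_k = 0, 6, -6, 8, -12, 96/5, -32, 384/7, -96, 512/3, …
Product ⇒ symmetric product L₀, ord ≤ 4.
L = (63 + 1053·x + 3969·x^2 + 5832·x^3 + 2916·x^4) + (63 + 450·x + 972·x^2 + 648·x^3)·Dx + (25 + 270·x + 918·x^2 + 1296·x^3 + 648·x^4)·Dx^2 + (7 + 50·x + 108·x^2 + 72·x^3)·Dx^3 + (2 + 17·x + 53·x^2 + 72·x^3 + 36·x^4)·Dx^4  (order 4).
h: a_k = 0, 18, -18, -57, 45, 207/20, 21/4, -8919/280, 1629/40, -24883/448, …
ICs: h(0) = 0, h′(0) = 18, h′′(0) = -36, h′′′(0) = -342.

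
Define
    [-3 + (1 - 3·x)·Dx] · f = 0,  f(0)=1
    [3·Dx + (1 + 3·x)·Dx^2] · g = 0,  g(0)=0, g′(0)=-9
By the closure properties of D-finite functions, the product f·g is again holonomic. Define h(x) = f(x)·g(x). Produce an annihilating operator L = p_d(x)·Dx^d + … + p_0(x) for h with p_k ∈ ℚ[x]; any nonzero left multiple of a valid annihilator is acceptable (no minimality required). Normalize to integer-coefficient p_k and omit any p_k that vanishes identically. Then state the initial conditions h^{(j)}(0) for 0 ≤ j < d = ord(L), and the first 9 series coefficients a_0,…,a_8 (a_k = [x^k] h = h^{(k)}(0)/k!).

f: a_k = 1, 3, 9, 27, 81, 243, 729, 2187, 6561, …
g: a_k = 0, -9, 27/2, -27, 243/4, -729/5, 729/2, -6561/7, 19683/8, …
L₀ := L_f ⊗_s L_g (sym. prod.), ord ≤ 2.
L = 9 + (3 + 27·x)·Dx + (-1 + 9·x^2)·Dx^2  (order 2).
h: a_k = 0, -9, -27/2, -135/2, -567/4, -11421/20, -26973/20, -697653/140, -3497013/280, …
ICs: h(0) = 0, h′(0) = -9.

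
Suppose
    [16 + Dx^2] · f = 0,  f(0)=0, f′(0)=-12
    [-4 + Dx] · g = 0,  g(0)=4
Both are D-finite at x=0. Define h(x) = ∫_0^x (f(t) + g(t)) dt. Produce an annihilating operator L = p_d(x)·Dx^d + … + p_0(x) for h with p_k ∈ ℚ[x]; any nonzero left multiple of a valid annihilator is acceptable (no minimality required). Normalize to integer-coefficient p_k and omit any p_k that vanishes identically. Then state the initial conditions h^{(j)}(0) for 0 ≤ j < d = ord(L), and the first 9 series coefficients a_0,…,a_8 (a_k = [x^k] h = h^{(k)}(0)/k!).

L = -64·Dx + 16·Dx^2 - 4·Dx^3 + Dx^4  (order 4).
h: a_k = 0, 4, 2, 32/3, 56/3, 128/15, 64/45, 1024/315, 128/45, …
ICs: h(0) = 0, h′(0) = 4, h′′(0) = 4, h′′′(0) = 64.

f: a_k = 0, -12, 0, 32, 0, -128/5, 0, 1024/105, 0, …
g: a_k = 4, 16, 32, 128/3, 128/3, 512/15, 1024/45, 4096/315, 2048/315, …
Sum ⇒ L₀ = lclm(L_f,L_g) in ℚ(x)⟨Dx⟩.
h=∫₀ˣh₀: take L = L₀·Dx.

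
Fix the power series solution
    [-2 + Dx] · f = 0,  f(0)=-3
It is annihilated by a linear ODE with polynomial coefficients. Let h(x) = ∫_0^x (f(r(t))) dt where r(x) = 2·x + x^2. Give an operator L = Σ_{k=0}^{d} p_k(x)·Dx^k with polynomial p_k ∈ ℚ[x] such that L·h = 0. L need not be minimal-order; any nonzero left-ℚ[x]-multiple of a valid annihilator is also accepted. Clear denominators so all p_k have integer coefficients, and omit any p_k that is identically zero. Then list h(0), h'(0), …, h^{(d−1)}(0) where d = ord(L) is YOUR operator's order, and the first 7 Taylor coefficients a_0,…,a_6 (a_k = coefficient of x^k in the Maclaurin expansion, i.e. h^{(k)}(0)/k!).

L = (-4 - 4·x)·Dx + Dx^2  (order 2).
h: a_k = 0, -3, -6, -10, -14, -86/5, -284/15, …
ICs: h(0) = 0, h′(0) = -3.

f: a_k = -3, -6, -6, -4, -2, -4/5, -4/15, …
Substitute x→r, Dx→(1/r')Dx; clear ⇒ L₀.
Integrate: L := L₀·Dx.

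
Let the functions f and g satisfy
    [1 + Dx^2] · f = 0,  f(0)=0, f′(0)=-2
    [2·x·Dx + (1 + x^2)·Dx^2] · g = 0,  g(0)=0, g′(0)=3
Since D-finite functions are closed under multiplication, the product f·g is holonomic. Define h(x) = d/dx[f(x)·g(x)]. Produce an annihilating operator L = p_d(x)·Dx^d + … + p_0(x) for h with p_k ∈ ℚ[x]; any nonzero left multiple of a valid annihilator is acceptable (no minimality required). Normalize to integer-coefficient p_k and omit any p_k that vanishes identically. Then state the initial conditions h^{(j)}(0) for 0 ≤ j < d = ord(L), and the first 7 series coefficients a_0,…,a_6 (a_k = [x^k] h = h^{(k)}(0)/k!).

f: a_k = 0, -2, 0, 1/3, 0, -1/60, 0, …
g: a_k = 0, 3, 0, -1, 0, 3/5, 0, …
Sym-product of L_f,L_g gives L₀ (≤ ord 4).
h₀' ⇒ L via d/dx closure of L₀.
L = (110 + 294·x^2 + 461·x^4 + 96·x^6 + 12·x^8 + 2·x^10 + x^12) + (68·x + 284·x^3 + 280·x^5 + 80·x^7 + 20·x^9 + 4·x^11)·Dx + (120 + 340·x^2 + 534·x^4 + 148·x^6 + 32·x^8 + 8·x^10 + 2·x^12)·Dx^2 + (68·x + 284·x^3 + 280·x^5 + 80·x^7 + 20·x^9 + 4·x^11)·Dx^3 + (10 + 46·x^2 + 73·x^4 + 52·x^6 + 20·x^8 + 6·x^10 + x^12)·Dx^4  (order 4).
h: a_k = 0, -12, 0, 12, 0, -19/2, 0, …
ICs: h(0) = 0, h′(0) = -12, h′′(0) = 0, h′′′(0) = 72.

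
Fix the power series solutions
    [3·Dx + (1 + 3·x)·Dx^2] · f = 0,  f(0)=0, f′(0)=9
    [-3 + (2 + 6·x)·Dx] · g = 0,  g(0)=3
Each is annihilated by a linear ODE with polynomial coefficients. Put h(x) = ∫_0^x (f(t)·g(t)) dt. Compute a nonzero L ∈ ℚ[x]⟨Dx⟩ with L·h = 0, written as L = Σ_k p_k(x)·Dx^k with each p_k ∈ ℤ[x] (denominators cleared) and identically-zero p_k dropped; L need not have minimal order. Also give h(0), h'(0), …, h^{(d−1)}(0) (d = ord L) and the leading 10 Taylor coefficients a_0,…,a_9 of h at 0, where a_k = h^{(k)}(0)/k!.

f: a_k = 0, 9, -27/2, 27, -243/4, 729/5, -729/2, 6561/7, -19683/8, 6561, …
g: a_k = 3, 9/2, -27/8, 81/16, -1215/128, 5103/256, -45927/1024, 216513/2048, -8444007/32768, 42220035/65536, …
L₀ := L_f ⊗_s L_g (sym. prod.), ord ≤ 2.
∫: right-multiply L₀ by Dx.
L = 9·Dx + (4 + 24·x + 36·x^2)·Dx^3  (order 3).
h: a_k = 0, 0, 27/2, 0, -81/32, 243/40, -17253/1280, 67797/2240, -19965123/286720, 5880843/35840, …
ICs: h(0) = 0, h′(0) = 0, h′′(0) = 27.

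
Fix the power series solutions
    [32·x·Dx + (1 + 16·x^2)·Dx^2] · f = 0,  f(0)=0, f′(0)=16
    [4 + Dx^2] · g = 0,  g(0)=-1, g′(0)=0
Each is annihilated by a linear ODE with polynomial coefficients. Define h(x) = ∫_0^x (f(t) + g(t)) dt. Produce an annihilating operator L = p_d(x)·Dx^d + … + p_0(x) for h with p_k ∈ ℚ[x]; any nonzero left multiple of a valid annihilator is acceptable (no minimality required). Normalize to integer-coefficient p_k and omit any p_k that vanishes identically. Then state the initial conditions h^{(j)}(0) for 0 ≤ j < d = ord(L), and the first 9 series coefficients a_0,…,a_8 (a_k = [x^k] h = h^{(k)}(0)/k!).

f: a_k = 0, 16, 0, -256/3, 0, 4096/5, 0, -65536/7, 0, …
g: a_k = -1, 0, 2, 0, -2/3, 0, 4/45, 0, -2/315, …
Weyl lclm of L_f,L_g ⇒ L₀ (ord ≤ 4).
∫: right-multiply L₀ by Dx.
L = (-6016·x + 102400·x^3 + 32768·x^5)·Dx^2 + (-28 + 1216·x^2 + 27648·x^4 + 16384·x^6)·Dx^3 + (-1504·x + 25600·x^3 + 8192·x^5)·Dx^4 + (-7 + 304·x^2 + 6912·x^4 + 4096·x^6)·Dx^5  (order 5).
h: a_k = 0, -1, 8, 2/3, -64/3, -2/15, 2048/15, 4/315, -8192/7, …
ICs: h(0) = 0, h′(0) = -1, h′′(0) = 16, h′′′(0) = 4, h′′′′(0) = -512.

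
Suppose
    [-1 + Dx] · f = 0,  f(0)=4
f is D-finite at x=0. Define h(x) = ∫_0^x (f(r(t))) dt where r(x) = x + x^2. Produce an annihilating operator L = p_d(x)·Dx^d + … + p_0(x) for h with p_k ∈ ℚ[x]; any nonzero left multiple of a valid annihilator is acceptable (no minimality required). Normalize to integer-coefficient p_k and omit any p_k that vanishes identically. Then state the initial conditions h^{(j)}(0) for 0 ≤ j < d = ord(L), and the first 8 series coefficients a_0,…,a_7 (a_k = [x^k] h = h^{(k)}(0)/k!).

f: a_k = 4, 4, 2, 2/3, 1/6, 1/30, 1/180, 1/1260, …
Change of var in L_f (x↦r) gives L₀.
h=∫h₀ ⇒ L = L₀·Dx.
L = (-1 - 2·x)·Dx + Dx^2  (order 2).
h: a_k = 0, 4, 2, 2, 7/6, 5/6, 9/20, 331/1260, …
ICs: h(0) = 0, h′(0) = 4.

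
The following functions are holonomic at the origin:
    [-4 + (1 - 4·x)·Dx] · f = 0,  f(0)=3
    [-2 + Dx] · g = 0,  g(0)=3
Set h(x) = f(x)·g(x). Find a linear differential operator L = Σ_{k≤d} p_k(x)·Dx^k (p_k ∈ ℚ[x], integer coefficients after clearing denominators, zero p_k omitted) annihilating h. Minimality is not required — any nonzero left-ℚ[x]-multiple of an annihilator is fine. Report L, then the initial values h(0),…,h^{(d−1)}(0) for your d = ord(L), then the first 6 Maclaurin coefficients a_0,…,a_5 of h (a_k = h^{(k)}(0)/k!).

f: a_k = 3, 12, 48, 192, 768, 3072, …
g: a_k = 3, 6, 6, 4, 2, 4/5, …
h₀=f·g: eliminate ⇒ L₀, order ≤ 1·1.
L = (6 - 8·x) + (-1 + 4·x)·Dx  (order 1).
h: a_k = 9, 54, 234, 948, 3798, 75972/5, …
ICs: h(0) = 9.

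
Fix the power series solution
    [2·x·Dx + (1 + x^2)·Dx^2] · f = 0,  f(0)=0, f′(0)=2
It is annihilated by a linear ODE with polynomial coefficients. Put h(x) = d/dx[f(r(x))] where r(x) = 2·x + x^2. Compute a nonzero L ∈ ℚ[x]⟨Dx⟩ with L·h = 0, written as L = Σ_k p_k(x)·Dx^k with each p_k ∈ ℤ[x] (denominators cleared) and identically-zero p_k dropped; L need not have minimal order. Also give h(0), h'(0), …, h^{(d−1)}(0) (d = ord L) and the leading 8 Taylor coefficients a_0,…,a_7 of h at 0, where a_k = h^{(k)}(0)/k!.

L = (-1 + 8·x + 16·x^2 + 12·x^3 + 3·x^4) + (1 + x + 4·x^2 + 8·x^3 + 5·x^4 + x^5)·Dx  (order 1).
h: a_k = 4, 4, -16, -32, 44, 188, -32, -896, …
ICs: h(0) = 4.

f: a_k = 0, 2, 0, -2/3, 0, 2/5, 0, -2/7, …
Substitute x→r, Dx→(1/r')Dx; clear ⇒ L₀.
h=h₀': d/dx-closure on L₀ ⇒ L.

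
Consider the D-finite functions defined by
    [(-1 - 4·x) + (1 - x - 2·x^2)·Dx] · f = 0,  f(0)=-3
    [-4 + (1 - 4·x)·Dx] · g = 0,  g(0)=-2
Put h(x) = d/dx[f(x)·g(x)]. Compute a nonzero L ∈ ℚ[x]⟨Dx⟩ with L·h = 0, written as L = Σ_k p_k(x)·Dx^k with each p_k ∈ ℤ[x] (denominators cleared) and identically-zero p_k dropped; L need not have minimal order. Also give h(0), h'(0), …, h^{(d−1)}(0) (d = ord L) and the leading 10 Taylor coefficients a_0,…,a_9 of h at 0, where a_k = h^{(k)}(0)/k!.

f: a_k = -3, -3, -9, -15, -33, -63, -129, -255, -513, -1023, …
g: a_k = -2, -8, -32, -128, -512, -2048, -8192, -32768, -131072, -524288, …
f·g: L₀ = L_f ⊗_s L_g, ord ≤ 1·1.
Differentiate: ansatz ord ≤ ord L₀ ⇒ L.
L = (46 - 108·x - 216·x^2 + 256·x^3 + 768·x^4) + (-5 + 29·x - 6·x^2 - 152·x^3 + 80·x^4 + 192·x^5)·Dx  (order 1).
h: a_k = 30, 276, 1746, 9576, 48510, 234396, 1097418, 5024976, 22630806, 100622340, …
ICs: h(0) = 30.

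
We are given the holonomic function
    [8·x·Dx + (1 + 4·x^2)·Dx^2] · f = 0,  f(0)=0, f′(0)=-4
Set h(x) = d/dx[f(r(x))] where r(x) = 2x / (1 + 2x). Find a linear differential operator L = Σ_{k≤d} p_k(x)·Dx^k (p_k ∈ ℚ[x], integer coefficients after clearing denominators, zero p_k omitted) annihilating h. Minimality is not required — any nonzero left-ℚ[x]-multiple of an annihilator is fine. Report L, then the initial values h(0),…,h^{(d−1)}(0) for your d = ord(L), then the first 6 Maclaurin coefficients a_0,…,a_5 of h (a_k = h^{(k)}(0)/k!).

L = (4 + 40·x) + (1 + 4·x + 20·x^2)·Dx  (order 1).
h: a_k = -8, 32, 32, -768, 2432, 5632, …
ICs: h(0) = -8.

f: a_k = 0, -4, 0, 16/3, 0, -64/5, …
Substitute x→r, Dx→(1/r')Dx; clear ⇒ L₀.
Derive L from L₀ (diff closure).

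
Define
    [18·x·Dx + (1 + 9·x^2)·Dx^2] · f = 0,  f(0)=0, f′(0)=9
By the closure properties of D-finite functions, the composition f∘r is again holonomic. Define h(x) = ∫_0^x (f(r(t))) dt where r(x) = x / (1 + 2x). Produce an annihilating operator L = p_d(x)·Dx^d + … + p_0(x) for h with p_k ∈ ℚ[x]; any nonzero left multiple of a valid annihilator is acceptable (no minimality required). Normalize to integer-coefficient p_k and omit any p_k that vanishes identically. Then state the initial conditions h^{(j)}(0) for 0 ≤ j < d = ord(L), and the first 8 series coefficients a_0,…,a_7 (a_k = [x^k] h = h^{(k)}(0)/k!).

f: a_k = 0, 9, 0, -27, 0, 729/5, 0, -6561/7, …
h₀=f(r): pull back L_f along r ⇒ L₀.
Integrate: L := L₀·Dx.
L = (4 + 26·x)·Dx^2 + (1 + 4·x + 13·x^2)·Dx^3  (order 3).
h: a_k = 0, 0, 9/2, -6, 9/4, 18, -597/10, 414/7, …
ICs: h(0) = 0, h′(0) = 0, h′′(0) = 9.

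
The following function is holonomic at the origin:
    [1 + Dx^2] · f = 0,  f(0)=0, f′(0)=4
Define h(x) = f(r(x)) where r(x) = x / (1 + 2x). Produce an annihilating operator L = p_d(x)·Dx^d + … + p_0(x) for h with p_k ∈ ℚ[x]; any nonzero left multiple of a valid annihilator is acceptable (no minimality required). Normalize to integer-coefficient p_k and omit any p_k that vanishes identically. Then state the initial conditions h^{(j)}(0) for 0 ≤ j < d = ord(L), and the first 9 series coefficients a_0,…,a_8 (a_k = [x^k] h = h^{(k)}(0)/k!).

L = 1 + (4 + 24·x + 48·x^2 + 32·x^3)·Dx + (1 + 8·x + 24·x^2 + 32·x^3 + 16·x^4)·Dx^2  (order 2).
h: a_k = 0, 4, -8, 46/3, -28, 1441/30, -75, 123479/1260, -6599/90, …
ICs: h(0) = 0, h′(0) = 4.

f: a_k = 0, 4, 0, -2/3, 0, 1/30, 0, -1/1260, 0, …
f∘r: x↦r, Dx↦Dx/r' in L_f ⇒ L₀.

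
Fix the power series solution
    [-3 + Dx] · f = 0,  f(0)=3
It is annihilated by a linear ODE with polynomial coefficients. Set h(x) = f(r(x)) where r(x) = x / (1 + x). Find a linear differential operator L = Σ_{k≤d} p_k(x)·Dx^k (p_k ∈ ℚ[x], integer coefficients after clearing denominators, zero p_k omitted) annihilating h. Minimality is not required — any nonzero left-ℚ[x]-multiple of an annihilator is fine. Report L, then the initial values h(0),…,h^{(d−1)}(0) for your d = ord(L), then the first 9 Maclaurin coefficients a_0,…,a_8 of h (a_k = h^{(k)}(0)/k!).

L = -3 + (1 + 2·x + x^2)·Dx  (order 1).
h: a_k = 3, 9, 9/2, -9/2, 9/8, 63/40, -207/80, 1233/560, -4869/4480, …
ICs: h(0) = 3.

f: a_k = 3, 9, 27/2, 27/2, 81/8, 243/40, 243/80, 729/560, 2187/4480, …
h₀=f(r): pull back L_f along r ⇒ L₀.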